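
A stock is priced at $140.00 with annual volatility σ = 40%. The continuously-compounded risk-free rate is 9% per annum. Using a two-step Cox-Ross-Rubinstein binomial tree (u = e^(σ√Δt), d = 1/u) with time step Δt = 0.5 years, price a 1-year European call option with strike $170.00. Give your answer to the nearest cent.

$18.19

CRR parameters: u = e^(σ√Δt) = e^(0.4·√0.5) = 1.3269, d = 1/u = 0.7536
Per-period rate: rΔt = 0.09·0.5 = 0.045, so R = e^0.045 = 1.0460
Risk-neutral probability p = (e^0.045 − 0.7536)/(1.3269 − 0.7536) = 0.2924/0.5733 = 0.5100
Terminal stock prices: S_uu = 246.5, S_ud = 140, S_dd = 79.52
Terminal payoffs (S − K): max(76.49, 0) = 76.49, max(-30, 0) = 0, max(-90.48, 0) = 0
Node u (S = 185.8): V_u = e^(−0.045)·[0.5100·76.4916 + 0.4900·0.0000] = 37.2977
Node d (S = 105.5): V_d = e^(−0.045)·[0.5100·0.0000 + 0.4900·0.0000] = 0.0000
Node 0 (S = 140): V_0 = e^(−0.045)·[0.5100·37.2977 + 0.4900·0.0000] = 18.1866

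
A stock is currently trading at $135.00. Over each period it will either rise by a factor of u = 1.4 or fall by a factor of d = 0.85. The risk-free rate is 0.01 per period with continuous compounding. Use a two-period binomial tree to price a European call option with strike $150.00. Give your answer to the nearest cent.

Risk-neutral probability p = (e^0.01 − 0.85)/(1.4 − 0.85) = 0.1601/0.5500 = 0.2910
Terminal stock prices: S_uu = 264.6, S_ud = 160.7, S_dd = 97.54
Terminal payoffs (S − K): max(114.6, 0) = 114.6, max(10.65, 0) = 10.65, max(-52.46, 0) = 0
Node u (S = 189): V_u = e^(−0.01)·[0.2910·114.6000 + 0.7090·10.6500] = 40.4925
Node d (S = 114.8): V_d = e^(−0.01)·[0.2910·10.6500 + 0.7090·0.0000] = 3.0683
Node 0 (S = 135): V_0 = e^(−0.01)·[0.2910·40.4925 + 0.7090·3.0683] = 13.8199

$13.82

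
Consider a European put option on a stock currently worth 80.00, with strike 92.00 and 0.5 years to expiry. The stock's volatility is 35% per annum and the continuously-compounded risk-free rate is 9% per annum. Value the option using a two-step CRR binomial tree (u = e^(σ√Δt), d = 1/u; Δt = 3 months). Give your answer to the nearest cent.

13.54

CRR parameters: u = e^(σ√Δt) = e^(0.35·√0.25) = 1.1912, d = 1/u = 0.8395
Per-period rate: rΔt = 0.09·0.25 = 0.0225, so R = e^0.0225 = 1.0228
Risk-neutral probability p = (e^0.0225 − 0.8395)/(1.1912 − 0.8395) = 0.1833/0.3518 = 0.5210
Terminal stock prices: S_uu = 113.5, S_ud = 80, S_dd = 56.38
Terminal payoffs (K − S): max(-21.53, 0) = 0, max(12, 0) = 12, max(35.62, 0) = 35.62
Node u (S = 95.3): V_u = e^(−0.0225)·[0.5210·0.0000 + 0.4790·12.0000] = 5.6196
Node d (S = 67.16): V_d = e^(−0.0225)·[0.5210·12.0000 + 0.4790·35.6250] = 22.7966
Node 0 (S = 80): V_0 = e^(−0.0225)·[0.5210·5.6196 + 0.4790·22.7966] = 13.5385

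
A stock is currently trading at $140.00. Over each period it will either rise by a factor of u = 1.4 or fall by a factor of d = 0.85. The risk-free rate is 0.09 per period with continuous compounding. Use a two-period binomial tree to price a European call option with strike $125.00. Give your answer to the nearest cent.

$41.75

Risk-neutral probability p = (e^0.09 − 0.85)/(1.4 − 0.85) = 0.2442/0.5500 = 0.4440
Terminal stock prices: S_uu = 274.4, S_ud = 166.6, S_dd = 101.1
Terminal payoffs (S − K): max(149.4, 0) = 149.4, max(41.6, 0) = 41.6, max(-23.85, 0) = 0
Node u (S = 196): V_u = e^(−0.09)·[0.4440·149.4000 + 0.5560·41.6000] = 81.7586
Node d (S = 119): V_d = e^(−0.09)·[0.4440·41.6000 + 0.5560·0.0000] = 16.8789
Node 0 (S = 140): V_0 = e^(−0.09)·[0.4440·81.7586 + 0.5560·16.8789] = 41.7506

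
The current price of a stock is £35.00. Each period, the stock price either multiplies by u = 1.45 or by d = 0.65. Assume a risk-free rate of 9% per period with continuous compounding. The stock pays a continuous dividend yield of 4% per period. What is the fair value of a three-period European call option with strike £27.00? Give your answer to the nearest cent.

Per-period risk-free factor R = e^0.09 = 1.0942; dividend-adjusted growth = e^(0.09−0.04) = 1.0513.
Risk-neutral probability p = (1.0513 − 0.65)/(1.45 − 0.65) = 0.4013/0.8000 = 0.5016
Terminal stock prices: S_uuu = 106.7, S_uud = 47.83, S_udd = 21.44, S_ddd = 9.612
Terminal payoffs (S − K): max(79.7, 0) = 79.7, max(20.83, 0) = 20.83, max(-5.558, 0) = 0, max(-17.39, 0) = 0
Node uu (S = 73.59): V_uu = e^(−0.09)·[0.5016·79.7019 + 0.4984·20.8319] = 46.0260
Node ud (S = 32.99): V_ud = e^(−0.09)·[0.5016·20.8319 + 0.4984·0.0000] = 9.5497
Node dd (S = 14.79): V_dd = e^(−0.09)·[0.5016·0.0000 + 0.4984·0.0000] = 0.0000
Node u (S = 50.75): V_u = e^(−0.09)·[0.5016·46.0260 + 0.4984·9.5497] = 25.4491
Node d (S = 22.75): V_d = e^(−0.09)·[0.5016·9.5497 + 0.4984·0.0000] = 4.3778
Node 0 (S = 35): V_0 = e^(−0.09)·[0.5016·25.4491 + 0.4984·4.3778] = 13.6605

£13.66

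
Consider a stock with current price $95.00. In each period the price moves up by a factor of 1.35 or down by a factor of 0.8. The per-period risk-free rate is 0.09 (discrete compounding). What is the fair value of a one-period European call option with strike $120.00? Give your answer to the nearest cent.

Risk-neutral probability p = (1 + 0.09 − 0.8)/(1.35 − 0.8) = 0.2900/0.5500 = 0.5273
Terminal stock prices: S_u = 128.2, S_d = 76
Terminal payoffs (S − K): max(8.25, 0) = 8.25, max(-44, 0) = 0
Node 0 (S = 95): V_0 = 1/1.09·[0.5273·8.2500 + 0.4727·0.0000] = 3.9908

$3.99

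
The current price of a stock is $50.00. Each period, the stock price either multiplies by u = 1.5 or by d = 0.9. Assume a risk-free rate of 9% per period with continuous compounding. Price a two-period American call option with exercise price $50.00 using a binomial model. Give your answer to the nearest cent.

Risk-neutral probability p = (e^0.09 − 0.9)/(1.5 − 0.9) = 0.1942/0.6000 = 0.3236
Terminal stock prices: S_uu = 112.5, S_ud = 67.5, S_dd = 40.5
Terminal payoffs (S − K): max(62.5, 0) = 62.5, max(17.5, 0) = 17.5, max(-9.5, 0) = 0
Node u (S = 75): continuation = e^(−0.09)·[0.3236·62.5000 + 0.6764·17.5000] = 29.3034; exercise value = 25.0000 ≤ continuation, so V_u = 29.3034
Node d (S = 45): continuation = e^(−0.09)·[0.3236·17.5000 + 0.6764·0.0000] = 5.1760; exercise value = 0.0000 ≤ continuation, so V_d = 5.1760
Node 0 (S = 50): continuation = e^(−0.09)·[0.3236·29.3034 + 0.6764·5.1760] = 11.8667; exercise value = 0.0000 ≤ continuation, so V_0 = 11.8667

$11.87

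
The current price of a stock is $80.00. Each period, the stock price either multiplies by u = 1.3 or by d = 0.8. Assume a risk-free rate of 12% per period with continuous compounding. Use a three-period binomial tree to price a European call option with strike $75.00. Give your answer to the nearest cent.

Risk-neutral probability p = (e^0.12 − 0.8)/(1.3 − 0.8) = 0.3275/0.5000 = 0.6550
Terminal stock prices: S_uuu = 175.8, S_uud = 108.2, S_udd = 66.56, S_ddd = 40.96
Terminal payoffs (S − K): max(100.8, 0) = 100.8, max(33.16, 0) = 33.16, max(-8.44, 0) = 0, max(-34.04, 0) = 0
Node uu (S = 135.2): V_uu = e^(−0.12)·[0.6550·100.7600 + 0.3450·33.1600] = 68.6810
Node ud (S = 83.2): V_ud = e^(−0.12)·[0.6550·33.1600 + 0.3450·0.0000] = 19.2635
Node dd (S = 51.2): V_dd = e^(−0.12)·[0.6550·0.0000 + 0.3450·0.0000] = 0.0000
Node u (S = 104): V_u = e^(−0.12)·[0.6550·68.6810 + 0.3450·19.2635] = 45.7932
Node d (S = 64): V_d = e^(−0.12)·[0.6550·19.2635 + 0.3450·0.0000] = 11.1907
Node 0 (S = 80): V_0 = e^(−0.12)·[0.6550·45.7932 + 0.3450·11.1907] = 30.0268

$30.03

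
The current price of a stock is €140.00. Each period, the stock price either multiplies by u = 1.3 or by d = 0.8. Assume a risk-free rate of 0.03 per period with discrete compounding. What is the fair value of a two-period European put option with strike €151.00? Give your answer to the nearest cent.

€19.41

Risk-neutral probability p = (1 + 0.03 − 0.8)/(1.3 − 0.8) = 0.2300/0.5000 = 0.4600
Terminal stock prices: S_uu = 236.6, S_ud = 145.6, S_dd = 89.6
Terminal payoffs (K − S): max(-85.6, 0) = 0, max(5.4, 0) = 5.4, max(61.4, 0) = 61.4
Node u (S = 182): V_u = 1/1.03·[0.4600·0.0000 + 0.5400·5.4000] = 2.8311
Node d (S = 112): V_d = 1/1.03·[0.4600·5.4000 + 0.5400·61.4000] = 34.6019
Node 0 (S = 140): V_0 = 1/1.03·[0.4600·2.8311 + 0.5400·34.6019] = 19.4052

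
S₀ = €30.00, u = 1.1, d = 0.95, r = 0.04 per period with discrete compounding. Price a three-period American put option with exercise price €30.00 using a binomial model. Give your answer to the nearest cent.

€0.60

Risk-neutral probability p = (1 + 0.04 − 0.95)/(1.1 − 0.95) = 0.0900/0.1500 = 0.6000
Terminal stock prices: S_uuu = 39.93, S_uud = 34.48, S_udd = 29.78, S_ddd = 25.72
Terminal payoffs (K − S): max(-9.93, 0) = 0, max(-4.485, 0) = 0, max(0.2175, 0) = 0.2175, max(4.279, 0) = 4.279
Node uu (S = 36.3): continuation = 1/1.04·[0.6000·0.0000 + 0.4000·0.0000] = 0.0000; exercise value = 0.0000 ≤ continuation, so V_uu = 0.0000
Node ud (S = 31.35): continuation = 1/1.04·[0.6000·0.0000 + 0.4000·0.2175] = 0.0837; exercise value = 0.0000 ≤ continuation, so V_ud = 0.0837
Node dd (S = 27.07): continuation = 1/1.04·[0.6000·0.2175 + 0.4000·4.2788] = 1.7712; exercise value = 2.9250 > continuation, so V_dd = 2.9250 (exercise)
Node u (S = 33): continuation = 1/1.04·[0.6000·0.0000 + 0.4000·0.0837] = 0.0322; exercise value = 0.0000 ≤ continuation, so V_u = 0.0322
Node d (S = 28.5): continuation = 1/1.04·[0.6000·0.0837 + 0.4000·2.9250] = 1.1733; exercise value = 1.5000 > continuation, so V_d = 1.5000 (exercise)
Node 0 (S = 30): continuation = 1/1.04·[0.6000·0.0322 + 0.4000·1.5000] = 0.5955; exercise value = 0.0000 ≤ continuation, so V_0 = 0.5955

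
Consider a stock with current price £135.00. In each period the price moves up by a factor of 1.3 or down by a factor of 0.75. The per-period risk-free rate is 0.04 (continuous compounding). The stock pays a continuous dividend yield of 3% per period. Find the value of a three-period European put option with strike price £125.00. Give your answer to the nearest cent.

Per-period risk-free factor R = e^0.04 = 1.0408; dividend-adjusted growth = e^(0.04−0.03) = 1.0101.
Risk-neutral probability p = (1.0101 − 0.75)/(1.3 − 0.75) = 0.2601/0.5500 = 0.4728
Terminal stock prices: S_uuu = 296.6, S_uud = 171.1, S_udd = 98.72, S_ddd = 56.95
Terminal payoffs (K − S): max(-171.6, 0) = 0, max(-46.11, 0) = 0, max(26.28, 0) = 26.28, max(68.05, 0) = 68.05
Node uu (S = 228.2): V_uu = e^(−0.04)·[0.4728·0.0000 + 0.5272·0.0000] = 0.0000
Node ud (S = 131.6): V_ud = e^(−0.04)·[0.4728·0.0000 + 0.5272·26.2812] = 13.3117
Node dd (S = 75.94): V_dd = e^(−0.04)·[0.4728·26.2812 + 0.5272·68.0469] = 46.4055
Node u (S = 175.5): V_u = e^(−0.04)·[0.4728·0.0000 + 0.5272·13.3117] = 6.7425
Node d (S = 101.2): V_d = e^(−0.04)·[0.4728·13.3117 + 0.5272·46.4055] = 29.5521
Node 0 (S = 135): V_0 = e^(−0.04)·[0.4728·6.7425 + 0.5272·29.5521] = 18.0314

£18.03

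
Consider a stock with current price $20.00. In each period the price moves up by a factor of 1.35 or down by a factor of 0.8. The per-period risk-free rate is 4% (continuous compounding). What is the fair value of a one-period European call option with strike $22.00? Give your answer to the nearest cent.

Risk-neutral probability p = (e^0.04 − 0.8)/(1.35 − 0.8) = 0.2408/0.5500 = 0.4378
Terminal stock prices: S_u = 27, S_d = 16
Terminal payoffs (S − K): max(5, 0) = 5, max(-6, 0) = 0
Node 0 (S = 20): V_0 = e^(−0.04)·[0.4378·5.0000 + 0.5622·0.0000] = 2.1033

$2.10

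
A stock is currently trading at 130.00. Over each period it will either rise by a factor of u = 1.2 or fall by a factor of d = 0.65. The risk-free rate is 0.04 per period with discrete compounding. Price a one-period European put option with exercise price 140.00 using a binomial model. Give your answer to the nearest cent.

Risk-neutral probability p = (1 + 0.04 − 0.65)/(1.2 − 0.65) = 0.3900/0.5500 = 0.7091
Terminal stock prices: S_u = 156, S_d = 84.5
Terminal payoffs (K − S): max(-16, 0) = 0, max(55.5, 0) = 55.5
Node 0 (S = 130): V_0 = 1/1.04·[0.7091·0.0000 + 0.2909·55.5000] = 15.5245

15.52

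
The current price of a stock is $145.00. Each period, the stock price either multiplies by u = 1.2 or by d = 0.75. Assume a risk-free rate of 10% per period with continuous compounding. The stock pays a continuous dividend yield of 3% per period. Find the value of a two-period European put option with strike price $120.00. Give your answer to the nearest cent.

Per-period risk-free factor R = e^0.1 = 1.1052; dividend-adjusted growth = e^(0.1−0.03) = 1.0725.
Risk-neutral probability p = (1.0725 − 0.75)/(1.2 − 0.75) = 0.3225/0.4500 = 0.7167
Terminal stock prices: S_uu = 208.8, S_ud = 130.5, S_dd = 81.56
Terminal payoffs (K − S): max(-88.8, 0) = 0, max(-10.5, 0) = 0, max(38.44, 0) = 38.44
Node u (S = 174): V_u = e^(−0.1)·[0.7167·0.0000 + 0.2833·0.0000] = 0.0000
Node d (S = 108.8): V_d = e^(−0.1)·[0.7167·0.0000 + 0.2833·38.4375] = 9.8536
Node 0 (S = 145): V_0 = e^(−0.1)·[0.7167·0.0000 + 0.2833·9.8536] = 2.5260

$2.53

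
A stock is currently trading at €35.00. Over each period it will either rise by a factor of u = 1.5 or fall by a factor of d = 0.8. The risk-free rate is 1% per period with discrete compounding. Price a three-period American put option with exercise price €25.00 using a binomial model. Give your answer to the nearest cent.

€2.36

Risk-neutral probability p = (1 + 0.01 − 0.8)/(1.5 − 0.8) = 0.2100/0.7000 = 0.3000
Terminal stock prices: S_uuu = 118.1, S_uud = 63, S_udd = 33.6, S_ddd = 17.92
Terminal payoffs (K − S): max(-93.12, 0) = 0, max(-38, 0) = 0, max(-8.6, 0) = 0, max(7.08, 0) = 7.08
Node uu (S = 78.75): continuation = 1/1.01·[0.3000·0.0000 + 0.7000·0.0000] = 0.0000; exercise value = 0.0000 ≤ continuation, so V_uu = 0.0000
Node ud (S = 42): continuation = 1/1.01·[0.3000·0.0000 + 0.7000·0.0000] = 0.0000; exercise value = 0.0000 ≤ continuation, so V_ud = 0.0000
Node dd (S = 22.4): continuation = 1/1.01·[0.3000·0.0000 + 0.7000·7.0800] = 4.9069; exercise value = 2.6000 ≤ continuation, so V_dd = 4.9069
Node u (S = 52.5): continuation = 1/1.01·[0.3000·0.0000 + 0.7000·0.0000] = 0.0000; exercise value = 0.0000 ≤ continuation, so V_u = 0.0000
Node d (S = 28): continuation = 1/1.01·[0.3000·0.0000 + 0.7000·4.9069] = 3.4008; exercise value = 0.0000 ≤ continuation, so V_d = 3.4008
Node 0 (S = 35): continuation = 1/1.01·[0.3000·0.0000 + 0.7000·3.4008] = 2.3570; exercise value = 0.0000 ≤ continuation, so V_0 = 2.3570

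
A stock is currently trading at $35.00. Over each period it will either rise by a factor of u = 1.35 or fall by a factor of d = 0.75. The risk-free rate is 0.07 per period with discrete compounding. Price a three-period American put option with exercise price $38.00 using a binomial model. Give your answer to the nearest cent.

Risk-neutral probability p = (1 + 0.07 − 0.75)/(1.35 − 0.75) = 0.3200/0.6000 = 0.5333
Terminal stock prices: S_uuu = 86.11, S_uud = 47.84, S_udd = 26.58, S_ddd = 14.77
Terminal payoffs (K − S): max(-48.11, 0) = 0, max(-9.841, 0) = 0, max(11.42, 0) = 11.42, max(23.23, 0) = 23.23
Node uu (S = 63.79): continuation = 1/1.07·[0.5333·0.0000 + 0.4667·0.0000] = 0.0000; exercise value = 0.0000 ≤ continuation, so V_uu = 0.0000
Node ud (S = 35.44): continuation = 1/1.07·[0.5333·0.0000 + 0.4667·11.4219] = 4.9815; exercise value = 2.5625 ≤ continuation, so V_ud = 4.9815
Node dd (S = 19.69): continuation = 1/1.07·[0.5333·11.4219 + 0.4667·23.2344] = 15.8265; exercise value = 18.3125 > continuation, so V_dd = 18.3125 (exercise)
Node u (S = 47.25): continuation = 1/1.07·[0.5333·0.0000 + 0.4667·4.9815] = 2.1726; exercise value = 0.0000 ≤ continuation, so V_u = 2.1726
Node d (S = 26.25): continuation = 1/1.07·[0.5333·4.9815 + 0.4667·18.3125] = 10.4698; exercise value = 11.7500 > continuation, so V_d = 11.7500 (exercise)
Node 0 (S = 35): continuation = 1/1.07·[0.5333·2.1726 + 0.4667·11.7500] = 6.2075; exercise value = 3.0000 ≤ continuation, so V_0 = 6.2075

$6.21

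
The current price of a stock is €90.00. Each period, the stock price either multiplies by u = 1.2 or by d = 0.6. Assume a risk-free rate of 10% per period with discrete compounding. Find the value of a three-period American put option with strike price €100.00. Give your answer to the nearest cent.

€12.94

Risk-neutral probability p = (1 + 0.1 − 0.6)/(1.2 − 0.6) = 0.5000/0.6000 = 0.8333
Terminal stock prices: S_uuu = 155.5, S_uud = 77.76, S_udd = 38.88, S_ddd = 19.44
Terminal payoffs (K − S): max(-55.52, 0) = 0, max(22.24, 0) = 22.24, max(61.12, 0) = 61.12, max(80.56, 0) = 80.56
Node uu (S = 129.6): continuation = 1/1.1·[0.8333·0.0000 + 0.1667·22.2400] = 3.3697; exercise value = 0.0000 ≤ continuation, so V_uu = 3.3697
Node ud (S = 64.8): continuation = 1/1.1·[0.8333·22.2400 + 0.1667·61.1200] = 26.1091; exercise value = 35.2000 > continuation, so V_ud = 35.2000 (exercise)
Node dd (S = 32.4): continuation = 1/1.1·[0.8333·61.1200 + 0.1667·80.5600] = 58.5091; exercise value = 67.6000 > continuation, so V_dd = 67.6000 (exercise)
Node u (S = 108): continuation = 1/1.1·[0.8333·3.3697 + 0.1667·35.2000] = 7.8861; exercise value = 0.0000 ≤ continuation, so V_u = 7.8861
Node d (S = 54): continuation = 1/1.1·[0.8333·35.2000 + 0.1667·67.6000] = 36.9091; exercise value = 46.0000 > continuation, so V_d = 46.0000 (exercise)
Node 0 (S = 90): continuation = 1/1.1·[0.8333·7.8861 + 0.1667·46.0000] = 12.9440; exercise value = 10.0000 ≤ continuation, so V_0 = 12.9440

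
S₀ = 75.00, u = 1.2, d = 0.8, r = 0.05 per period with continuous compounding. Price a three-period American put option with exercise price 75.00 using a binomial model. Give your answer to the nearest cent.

Risk-neutral probability p = (e^0.05 − 0.8)/(1.2 − 0.8) = 0.2513/0.4000 = 0.6282
Terminal stock prices: S_uuu = 129.6, S_uud = 86.4, S_udd = 57.6, S_ddd = 38.4
Terminal payoffs (K − S): max(-54.6, 0) = 0, max(-11.4, 0) = 0, max(17.4, 0) = 17.4, max(36.6, 0) = 36.6
Node uu (S = 108): continuation = e^(−0.05)·[0.6282·0.0000 + 0.3718·0.0000] = 0.0000; exercise value = 0.0000 ≤ continuation, so V_uu = 0.0000
Node ud (S = 72): continuation = e^(−0.05)·[0.6282·0.0000 + 0.3718·17.4000] = 6.1542; exercise value = 3.0000 ≤ continuation, so V_ud = 6.1542
Node dd (S = 48): continuation = e^(−0.05)·[0.6282·17.4000 + 0.3718·36.6000] = 23.3422; exercise value = 27.0000 > continuation, so V_dd = 27.0000 (exercise)
Node u (S = 90): continuation = e^(−0.05)·[0.6282·0.0000 + 0.3718·6.1542] = 2.1767; exercise value = 0.0000 ≤ continuation, so V_u = 2.1767
Node d (S = 60): continuation = e^(−0.05)·[0.6282·6.1542 + 0.3718·27.0000] = 13.2270; exercise value = 15.0000 > continuation, so V_d = 15.0000 (exercise)
Node 0 (S = 75): continuation = e^(−0.05)·[0.6282·2.1767 + 0.3718·15.0000] = 6.6060; exercise value = 0.0000 ≤ continuation, so V_0 = 6.6060

6.61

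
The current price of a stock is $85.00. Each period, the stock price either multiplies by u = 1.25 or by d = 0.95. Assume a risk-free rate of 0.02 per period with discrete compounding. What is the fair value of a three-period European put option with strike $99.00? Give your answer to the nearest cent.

$12.30

Risk-neutral probability p = (1 + 0.02 − 0.95)/(1.25 − 0.95) = 0.0700/0.3000 = 0.2333
Terminal stock prices: S_uuu = 166, S_uud = 126.2, S_udd = 95.89, S_ddd = 72.88
Terminal payoffs (K − S): max(-67.02, 0) = 0, max(-27.17, 0) = 0, max(3.109, 0) = 3.109, max(26.12, 0) = 26.12
Node uu (S = 132.8): V_uu = 1/1.02·[0.2333·0.0000 + 0.7667·0.0000] = 0.0000
Node ud (S = 100.9): V_ud = 1/1.02·[0.2333·0.0000 + 0.7667·3.1094] = 2.3371
Node dd (S = 76.71): V_dd = 1/1.02·[0.2333·3.1094 + 0.7667·26.1231] = 20.3463
Node u (S = 106.2): V_u = 1/1.02·[0.2333·0.0000 + 0.7667·2.3371] = 1.7567
Node d (S = 80.75): V_d = 1/1.02·[0.2333·2.3371 + 0.7667·20.3463] = 15.8276
Node 0 (S = 85): V_0 = 1/1.02·[0.2333·1.7567 + 0.7667·15.8276] = 12.2984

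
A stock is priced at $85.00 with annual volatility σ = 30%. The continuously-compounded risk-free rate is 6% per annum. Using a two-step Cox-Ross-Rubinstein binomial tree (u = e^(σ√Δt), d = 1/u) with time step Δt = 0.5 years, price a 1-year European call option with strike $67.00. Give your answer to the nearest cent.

$24.39

CRR parameters: u = e^(σ√Δt) = e^(0.3·√0.5) = 1.2363, d = 1/u = 0.8089
Per-period rate: rΔt = 0.06·0.5 = 0.03, so R = e^0.03 = 1.0305
Risk-neutral probability p = (e^0.03 − 0.8089)/(1.2363 − 0.8089) = 0.2216/0.4275 = 0.5184
Terminal stock prices: S_uu = 129.9, S_ud = 85, S_dd = 55.61
Terminal payoffs (S − K): max(62.92, 0) = 62.92, max(18, 0) = 18, max(-11.39, 0) = 0
Node u (S = 105.1): V_u = e^(−0.03)·[0.5184·62.9195 + 0.4816·18.0000] = 40.0666
Node d (S = 68.75): V_d = e^(−0.03)·[0.5184·18.0000 + 0.4816·0.0000] = 9.0556
Node 0 (S = 85): V_0 = e^(−0.03)·[0.5184·40.0666 + 0.4816·9.0556] = 24.3893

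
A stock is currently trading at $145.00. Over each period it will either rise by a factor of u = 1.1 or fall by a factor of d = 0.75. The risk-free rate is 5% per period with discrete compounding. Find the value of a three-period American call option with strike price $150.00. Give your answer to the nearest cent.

$23.39

Risk-neutral probability p = (1 + 0.05 − 0.75)/(1.1 − 0.75) = 0.3000/0.3500 = 0.8571
Terminal stock prices: S_uuu = 193, S_uud = 131.6, S_udd = 89.72, S_ddd = 61.17
Terminal payoffs (S − K): max(43, 0) = 43, max(-18.41, 0) = 0, max(-60.28, 0) = 0, max(-88.83, 0) = 0
Node uu (S = 175.5): continuation = 1/1.05·[0.8571·42.9950 + 0.1429·0.0000] = 35.0980; exercise value = 25.4500 ≤ continuation, so V_uu = 35.0980
Node ud (S = 119.6): continuation = 1/1.05·[0.8571·0.0000 + 0.1429·0.0000] = 0.0000; exercise value = 0.0000 ≤ continuation, so V_ud = 0.0000
Node dd (S = 81.56): continuation = 1/1.05·[0.8571·0.0000 + 0.1429·0.0000] = 0.0000; exercise value = 0.0000 ≤ continuation, so V_dd = 0.0000
Node u (S = 159.5): continuation = 1/1.05·[0.8571·35.0980 + 0.1429·0.0000] = 28.6514; exercise value = 9.5000 ≤ continuation, so V_u = 28.6514
Node d (S = 108.8): continuation = 1/1.05·[0.8571·0.0000 + 0.1429·0.0000] = 0.0000; exercise value = 0.0000 ≤ continuation, so V_d = 0.0000
Node 0 (S = 145): continuation = 1/1.05·[0.8571·28.6514 + 0.1429·0.0000] = 23.3889; exercise value = 0.0000 ≤ continuation, so V_0 = 23.3889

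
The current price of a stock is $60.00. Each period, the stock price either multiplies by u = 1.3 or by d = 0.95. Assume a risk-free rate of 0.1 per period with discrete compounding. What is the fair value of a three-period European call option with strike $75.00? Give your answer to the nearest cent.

Risk-neutral probability p = (1 + 0.1 − 0.95)/(1.3 − 0.95) = 0.1500/0.3500 = 0.4286
Terminal stock prices: S_uuu = 131.8, S_uud = 96.33, S_udd = 70.39, S_ddd = 51.44
Terminal payoffs (S − K): max(56.82, 0) = 56.82, max(21.33, 0) = 21.33, max(-4.605, 0) = 0, max(-23.56, 0) = 0
Node uu (S = 101.4): V_uu = 1/1.1·[0.4286·56.8200 + 0.5714·21.3300] = 33.2182
Node ud (S = 74.1): V_ud = 1/1.1·[0.4286·21.3300 + 0.5714·0.0000] = 8.3104
Node dd (S = 54.15): V_dd = 1/1.1·[0.4286·0.0000 + 0.5714·0.0000] = 0.0000
Node u (S = 78): V_u = 1/1.1·[0.4286·33.2182 + 0.5714·8.3104] = 17.2592
Node d (S = 57): V_d = 1/1.1·[0.4286·8.3104 + 0.5714·0.0000] = 3.2378
Node 0 (S = 60): V_0 = 1/1.1·[0.4286·17.2592 + 0.5714·3.2378] = 8.4064

$8.41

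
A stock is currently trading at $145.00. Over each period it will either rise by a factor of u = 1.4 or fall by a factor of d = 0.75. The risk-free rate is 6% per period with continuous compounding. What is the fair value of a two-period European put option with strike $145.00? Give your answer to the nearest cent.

$15.23

Risk-neutral probability p = (e^0.06 − 0.75)/(1.4 − 0.75) = 0.3118/0.6500 = 0.4797
Terminal stock prices: S_uu = 284.2, S_ud = 152.2, S_dd = 81.56
Terminal payoffs (K − S): max(-139.2, 0) = 0, max(-7.25, 0) = 0, max(63.44, 0) = 63.44
Node u (S = 203): V_u = e^(−0.06)·[0.4797·0.0000 + 0.5203·0.0000] = 0.0000
Node d (S = 108.8): V_d = e^(−0.06)·[0.4797·0.0000 + 0.5203·63.4375] = 31.0815
Node 0 (S = 145): V_0 = e^(−0.06)·[0.4797·0.0000 + 0.5203·31.0815] = 15.2285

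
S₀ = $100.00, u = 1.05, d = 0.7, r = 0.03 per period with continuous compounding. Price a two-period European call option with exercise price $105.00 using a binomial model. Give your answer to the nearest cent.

Risk-neutral probability p = (e^0.03 − 0.7)/(1.05 − 0.7) = 0.3305/0.3500 = 0.9442
Terminal stock prices: S_uu = 110.2, S_ud = 73.5, S_dd = 49
Terminal payoffs (S − K): max(5.25, 0) = 5.25, max(-31.5, 0) = 0, max(-56, 0) = 0
Node u (S = 105): V_u = e^(−0.03)·[0.9442·5.2500 + 0.0558·0.0000] = 4.8103
Node d (S = 70): V_d = e^(−0.03)·[0.9442·0.0000 + 0.0558·0.0000] = 0.0000
Node 0 (S = 100): V_0 = e^(−0.03)·[0.9442·4.8103 + 0.0558·0.0000] = 4.4075

$4.41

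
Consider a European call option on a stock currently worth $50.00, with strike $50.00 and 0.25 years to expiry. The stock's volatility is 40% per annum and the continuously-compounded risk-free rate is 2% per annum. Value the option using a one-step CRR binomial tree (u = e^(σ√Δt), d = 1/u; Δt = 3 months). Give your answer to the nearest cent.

CRR parameters: u = e^(σ√Δt) = e^(0.4·√0.25) = 1.2214, d = 1/u = 0.8187
Per-period rate: rΔt = 0.02·0.25 = 0.005, so R = e^0.005 = 1.0050
Risk-neutral probability p = (e^0.005 − 0.8187)/(1.2214 − 0.8187) = 0.1863/0.4027 = 0.4626
Terminal stock prices: S_u = 61.07, S_d = 40.94
Terminal payoffs (S − K): max(11.07, 0) = 11.07, max(-9.063, 0) = 0
Node 0 (S = 50): V_0 = e^(−0.005)·[0.4626·11.0701 + 0.5374·0.0000] = 5.0957

$5.10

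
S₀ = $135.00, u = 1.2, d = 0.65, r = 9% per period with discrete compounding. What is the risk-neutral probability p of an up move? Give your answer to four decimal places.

p = 0.8000

Risk-neutral probability p = (1 + 0.09 − 0.65)/(1.2 − 0.65) = 0.4400/0.5500 = 0.8000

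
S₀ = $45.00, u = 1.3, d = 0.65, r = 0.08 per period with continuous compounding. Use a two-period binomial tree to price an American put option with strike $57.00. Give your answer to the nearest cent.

Risk-neutral probability p = (e^0.08 − 0.65)/(1.3 − 0.65) = 0.4333/0.6500 = 0.6666
Terminal stock prices: S_uu = 76.05, S_ud = 38.02, S_dd = 19.01
Terminal payoffs (K − S): max(-19.05, 0) = 0, max(18.98, 0) = 18.98, max(37.99, 0) = 37.99
Node u (S = 58.5): continuation = e^(−0.08)·[0.6666·0.0000 + 0.3334·18.9750] = 5.8400; exercise value = 0.0000 ≤ continuation, so V_u = 5.8400
Node d (S = 29.25): continuation = e^(−0.08)·[0.6666·18.9750 + 0.3334·37.9875] = 23.3676; exercise value = 27.7500 > continuation, so V_d = 27.7500 (exercise)
Node 0 (S = 45): continuation = e^(−0.08)·[0.6666·5.8400 + 0.3334·27.7500] = 12.1342; exercise value = 12.0000 ≤ continuation, so V_0 = 12.1342

$12.13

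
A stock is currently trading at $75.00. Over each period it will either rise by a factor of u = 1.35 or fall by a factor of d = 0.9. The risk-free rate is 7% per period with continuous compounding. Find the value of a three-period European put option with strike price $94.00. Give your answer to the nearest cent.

Risk-neutral probability p = (e^0.07 − 0.9)/(1.35 − 0.9) = 0.1725/0.4500 = 0.3834
Terminal stock prices: S_uuu = 184.5, S_uud = 123, S_udd = 82.01, S_ddd = 54.68
Terminal payoffs (K − S): max(-90.53, 0) = 0, max(-29.02, 0) = 0, max(11.99, 0) = 11.99, max(39.32, 0) = 39.32
Node uu (S = 136.7): V_uu = e^(−0.07)·[0.3834·0.0000 + 0.6166·0.0000] = 0.0000
Node ud (S = 91.12): V_ud = e^(−0.07)·[0.3834·0.0000 + 0.6166·11.9875] = 6.8923
Node dd (S = 60.75): V_dd = e^(−0.07)·[0.3834·11.9875 + 0.6166·39.3250] = 26.8950
Node u (S = 101.2): V_u = e^(−0.07)·[0.3834·0.0000 + 0.6166·6.8923] = 3.9628
Node d (S = 67.5): V_d = e^(−0.07)·[0.3834·6.8923 + 0.6166·26.8950] = 17.9271
Node 0 (S = 75): V_0 = e^(−0.07)·[0.3834·3.9628 + 0.6166·17.9271] = 11.7238

$11.72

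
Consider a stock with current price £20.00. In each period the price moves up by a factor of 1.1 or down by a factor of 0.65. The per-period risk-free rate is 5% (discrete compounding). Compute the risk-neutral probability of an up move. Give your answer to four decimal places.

p = 0.8889

Risk-neutral probability p = (1 + 0.05 − 0.65)/(1.1 − 0.65) = 0.4000/0.4500 = 0.8889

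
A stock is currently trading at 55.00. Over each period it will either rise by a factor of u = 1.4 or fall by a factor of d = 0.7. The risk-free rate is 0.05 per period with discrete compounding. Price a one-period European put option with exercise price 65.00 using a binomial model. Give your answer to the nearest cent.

Risk-neutral probability p = (1 + 0.05 − 0.7)/(1.4 − 0.7) = 0.3500/0.7000 = 0.5000
Terminal stock prices: S_u = 77, S_d = 38.5
Terminal payoffs (K − S): max(-12, 0) = 0, max(26.5, 0) = 26.5
Node 0 (S = 55): V_0 = 1/1.05·[0.5000·0.0000 + 0.5000·26.5000] = 12.6190

12.62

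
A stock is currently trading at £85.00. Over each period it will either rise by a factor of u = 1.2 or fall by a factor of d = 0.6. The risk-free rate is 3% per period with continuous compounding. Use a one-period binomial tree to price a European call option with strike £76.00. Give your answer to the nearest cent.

£18.10

Risk-neutral probability p = (e^0.03 − 0.6)/(1.2 − 0.6) = 0.4305/0.6000 = 0.7174
Terminal stock prices: S_u = 102, S_d = 51
Terminal payoffs (S − K): max(26, 0) = 26, max(-25, 0) = 0
Node 0 (S = 85): V_0 = e^(−0.03)·[0.7174·26.0000 + 0.2826·0.0000] = 18.1017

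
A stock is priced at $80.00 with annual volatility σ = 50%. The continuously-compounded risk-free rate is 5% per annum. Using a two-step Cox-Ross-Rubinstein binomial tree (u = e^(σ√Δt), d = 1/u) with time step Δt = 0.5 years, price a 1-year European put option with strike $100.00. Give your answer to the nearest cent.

CRR parameters: u = e^(σ√Δt) = e^(0.5·√0.5) = 1.4241, d = 1/u = 0.7022
Per-period rate: rΔt = 0.05·0.5 = 0.025, so R = e^0.025 = 1.0253
Risk-neutral probability p = (e^0.025 − 0.7022)/(1.4241 − 0.7022) = 0.3231/0.7219 = 0.4476
Terminal stock prices: S_uu = 162.2, S_ud = 80, S_dd = 39.45
Terminal payoffs (K − S): max(-62.25, 0) = 0, max(20, 0) = 20, max(60.55, 0) = 60.55
Node u (S = 113.9): V_u = e^(−0.025)·[0.4476·0.0000 + 0.5524·20.0000] = 10.7755
Node d (S = 56.18): V_d = e^(−0.025)·[0.4476·20.0000 + 0.5524·60.5545] = 41.3559
Node 0 (S = 80): V_0 = e^(−0.025)·[0.4476·10.7755 + 0.5524·41.3559] = 26.9854

$26.99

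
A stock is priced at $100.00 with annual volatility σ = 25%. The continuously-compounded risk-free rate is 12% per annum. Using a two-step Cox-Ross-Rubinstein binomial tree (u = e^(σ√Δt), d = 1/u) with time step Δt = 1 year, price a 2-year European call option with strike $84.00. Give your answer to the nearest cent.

$35.69

CRR parameters: u = e^(σ√Δt) = e^(0.25·√1) = 1.2840, d = 1/u = 0.7788
Per-period rate: rΔt = 0.12·1 = 0.12, so R = e^0.12 = 1.1275
Risk-neutral probability p = (e^0.12 − 0.7788)/(1.2840 − 0.7788) = 0.3487/0.5052 = 0.6902
Terminal stock prices: S_uu = 164.9, S_ud = 100, S_dd = 60.65
Terminal payoffs (S − K): max(80.87, 0) = 80.87, max(16, 0) = 16, max(-23.35, 0) = 0
Node u (S = 128.4): V_u = e^(−0.12)·[0.6902·80.8721 + 0.3098·16.0000] = 53.9012
Node d (S = 77.88): V_d = e^(−0.12)·[0.6902·16.0000 + 0.3098·0.0000] = 9.7942
Node 0 (S = 100): V_0 = e^(−0.12)·[0.6902·53.9012 + 0.3098·9.7942] = 35.6861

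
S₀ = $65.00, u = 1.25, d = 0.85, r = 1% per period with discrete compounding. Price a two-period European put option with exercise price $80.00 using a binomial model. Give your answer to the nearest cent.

Risk-neutral probability p = (1 + 0.01 − 0.85)/(1.25 − 0.85) = 0.1600/0.4000 = 0.4000
Terminal stock prices: S_uu = 101.6, S_ud = 69.06, S_dd = 46.96
Terminal payoffs (K − S): max(-21.56, 0) = 0, max(10.94, 0) = 10.94, max(33.04, 0) = 33.04
Node u (S = 81.25): V_u = 1/1.01·[0.4000·0.0000 + 0.6000·10.9375] = 6.4975
Node d (S = 55.25): V_d = 1/1.01·[0.4000·10.9375 + 0.6000·33.0375] = 23.9579
Node 0 (S = 65): V_0 = 1/1.01·[0.4000·6.4975 + 0.6000·23.9579] = 16.8057

$16.81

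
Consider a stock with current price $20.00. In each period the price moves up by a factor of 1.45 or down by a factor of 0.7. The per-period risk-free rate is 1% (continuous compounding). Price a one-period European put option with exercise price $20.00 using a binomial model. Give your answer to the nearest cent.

$3.48

Risk-neutral probability p = (e^0.01 − 0.7)/(1.45 − 0.7) = 0.3101/0.7500 = 0.4134
Terminal stock prices: S_u = 29, S_d = 14
Terminal payoffs (K − S): max(-9, 0) = 0, max(6, 0) = 6
Node 0 (S = 20): V_0 = e^(−0.01)·[0.4134·0.0000 + 0.5866·6.0000] = 3.4846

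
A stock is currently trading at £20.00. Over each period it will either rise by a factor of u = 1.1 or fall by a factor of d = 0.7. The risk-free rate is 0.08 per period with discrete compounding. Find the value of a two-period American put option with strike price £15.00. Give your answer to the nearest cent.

£0.05

Risk-neutral probability p = (1 + 0.08 − 0.7)/(1.1 − 0.7) = 0.3800/0.4000 = 0.9500
Terminal stock prices: S_uu = 24.2, S_ud = 15.4, S_dd = 9.8
Terminal payoffs (K − S): max(-9.2, 0) = 0, max(-0.4, 0) = 0, max(5.2, 0) = 5.2
Node u (S = 22): continuation = 1/1.08·[0.9500·0.0000 + 0.0500·0.0000] = 0.0000; exercise value = 0.0000 ≤ continuation, so V_u = 0.0000
Node d (S = 14): continuation = 1/1.08·[0.9500·0.0000 + 0.0500·5.2000] = 0.2407; exercise value = 1.0000 > continuation, so V_d = 1.0000 (exercise)
Node 0 (S = 20): continuation = 1/1.08·[0.9500·0.0000 + 0.0500·1.0000] = 0.0463; exercise value = 0.0000 ≤ continuation, so V_0 = 0.0463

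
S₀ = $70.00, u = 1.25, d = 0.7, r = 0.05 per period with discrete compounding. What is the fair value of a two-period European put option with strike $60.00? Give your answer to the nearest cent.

Risk-neutral probability p = (1 + 0.05 − 0.7)/(1.25 − 0.7) = 0.3500/0.5500 = 0.6364
Terminal stock prices: S_uu = 109.4, S_ud = 61.25, S_dd = 34.3
Terminal payoffs (K − S): max(-49.38, 0) = 0, max(-1.25, 0) = 0, max(25.7, 0) = 25.7
Node u (S = 87.5): V_u = 1/1.05·[0.6364·0.0000 + 0.3636·0.0000] = 0.0000
Node d (S = 49): V_d = 1/1.05·[0.6364·0.0000 + 0.3636·25.7000] = 8.9004
Node 0 (S = 70): V_0 = 1/1.05·[0.6364·0.0000 + 0.3636·8.9004] = 3.0824

$3.08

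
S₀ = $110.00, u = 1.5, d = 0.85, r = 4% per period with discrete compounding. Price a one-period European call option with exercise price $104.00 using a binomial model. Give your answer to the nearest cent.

Risk-neutral probability p = (1 + 0.04 − 0.85)/(1.5 − 0.85) = 0.1900/0.6500 = 0.2923
Terminal stock prices: S_u = 165, S_d = 93.5
Terminal payoffs (S − K): max(61, 0) = 61, max(-10.5, 0) = 0
Node 0 (S = 110): V_0 = 1/1.04·[0.2923·61.0000 + 0.7077·0.0000] = 17.1450

$17.14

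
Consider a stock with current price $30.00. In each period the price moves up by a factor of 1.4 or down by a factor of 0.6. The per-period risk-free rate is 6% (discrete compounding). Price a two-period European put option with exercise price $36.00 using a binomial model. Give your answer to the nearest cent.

$8.75

Risk-neutral probability p = (1 + 0.06 − 0.6)/(1.4 − 0.6) = 0.4600/0.8000 = 0.5750
Terminal stock prices: S_uu = 58.8, S_ud = 25.2, S_dd = 10.8
Terminal payoffs (K − S): max(-22.8, 0) = 0, max(10.8, 0) = 10.8, max(25.2, 0) = 25.2
Node u (S = 42): V_u = 1/1.06·[0.5750·0.0000 + 0.4250·10.8000] = 4.3302
Node d (S = 18): V_d = 1/1.06·[0.5750·10.8000 + 0.4250·25.2000] = 15.9623
Node 0 (S = 30): V_0 = 1/1.06·[0.5750·4.3302 + 0.4250·15.9623] = 8.7489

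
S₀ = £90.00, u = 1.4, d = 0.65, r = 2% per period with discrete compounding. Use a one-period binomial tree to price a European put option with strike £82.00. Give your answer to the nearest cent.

£11.67

Risk-neutral probability p = (1 + 0.02 − 0.65)/(1.4 − 0.65) = 0.3700/0.7500 = 0.4933
Terminal stock prices: S_u = 126, S_d = 58.5
Terminal payoffs (K − S): max(-44, 0) = 0, max(23.5, 0) = 23.5
Node 0 (S = 90): V_0 = 1/1.02·[0.4933·0.0000 + 0.5067·23.5000] = 11.6732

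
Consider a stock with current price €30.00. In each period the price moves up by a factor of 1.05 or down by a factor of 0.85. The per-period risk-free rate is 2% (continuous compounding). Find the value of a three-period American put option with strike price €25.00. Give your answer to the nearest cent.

€0.15

Risk-neutral probability p = (e^0.02 − 0.85)/(1.05 − 0.85) = 0.1702/0.2000 = 0.8510
Terminal stock prices: S_uuu = 34.73, S_uud = 28.11, S_udd = 22.76, S_ddd = 18.42
Terminal payoffs (K − S): max(-9.729, 0) = 0, max(-3.114, 0) = 0, max(2.241, 0) = 2.241, max(6.576, 0) = 6.576
Node uu (S = 33.08): continuation = e^(−0.02)·[0.8510·0.0000 + 0.1490·0.0000] = 0.0000; exercise value = 0.0000 ≤ continuation, so V_uu = 0.0000
Node ud (S = 26.77): continuation = e^(−0.02)·[0.8510·0.0000 + 0.1490·2.2413] = 0.3273; exercise value = 0.0000 ≤ continuation, so V_ud = 0.3273
Node dd (S = 21.67): continuation = e^(−0.02)·[0.8510·2.2413 + 0.1490·6.5763] = 2.8300; exercise value = 3.3250 > continuation, so V_dd = 3.3250 (exercise)
Node u (S = 31.5): continuation = e^(−0.02)·[0.8510·0.0000 + 0.1490·0.3273] = 0.0478; exercise value = 0.0000 ≤ continuation, so V_u = 0.0478
Node d (S = 25.5): continuation = e^(−0.02)·[0.8510·0.3273 + 0.1490·3.3250] = 0.7586; exercise value = 0.0000 ≤ continuation, so V_d = 0.7586
Node 0 (S = 30): continuation = e^(−0.02)·[0.8510·0.0478 + 0.1490·0.7586] = 0.1507; exercise value = 0.0000 ≤ continuation, so V_0 = 0.1507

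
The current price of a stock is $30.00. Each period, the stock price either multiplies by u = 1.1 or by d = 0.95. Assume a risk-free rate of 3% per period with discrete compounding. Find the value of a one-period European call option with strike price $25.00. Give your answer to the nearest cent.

$5.73

Risk-neutral probability p = (1 + 0.03 − 0.95)/(1.1 − 0.95) = 0.0800/0.1500 = 0.5333
Terminal stock prices: S_u = 33, S_d = 28.5
Terminal payoffs (S − K): max(8, 0) = 8, max(3.5, 0) = 3.5
Node 0 (S = 30): V_0 = 1/1.03·[0.5333·8.0000 + 0.4667·3.5000] = 5.7282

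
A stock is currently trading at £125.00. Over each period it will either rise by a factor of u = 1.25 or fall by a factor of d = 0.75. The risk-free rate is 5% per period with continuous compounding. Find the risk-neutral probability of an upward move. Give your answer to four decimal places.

Risk-neutral probability p = (e^0.05 − 0.75)/(1.25 − 0.75) = 0.3013/0.5000 = 0.6025

p = 0.6025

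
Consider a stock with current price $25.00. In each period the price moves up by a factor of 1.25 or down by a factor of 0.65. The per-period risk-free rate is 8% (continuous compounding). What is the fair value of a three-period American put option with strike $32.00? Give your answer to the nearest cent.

Risk-neutral probability p = (e^0.08 − 0.65)/(1.25 − 0.65) = 0.4333/0.6000 = 0.7221
Terminal stock prices: S_uuu = 48.83, S_uud = 25.39, S_udd = 13.2, S_ddd = 6.866
Terminal payoffs (K − S): max(-16.83, 0) = 0, max(6.609, 0) = 6.609, max(18.8, 0) = 18.8, max(25.13, 0) = 25.13
Node uu (S = 39.06): continuation = e^(−0.08)·[0.7221·0.0000 + 0.2779·6.6094] = 1.6953; exercise value = 0.0000 ≤ continuation, so V_uu = 1.6953
Node ud (S = 20.31): continuation = e^(−0.08)·[0.7221·6.6094 + 0.2779·18.7969] = 9.2272; exercise value = 11.6875 > continuation, so V_ud = 11.6875 (exercise)
Node dd (S = 10.56): continuation = e^(−0.08)·[0.7221·18.7969 + 0.2779·25.1344] = 18.9772; exercise value = 21.4375 > continuation, so V_dd = 21.4375 (exercise)
Node u (S = 31.25): continuation = e^(−0.08)·[0.7221·1.6953 + 0.2779·11.6875] = 4.1279; exercise value = 0.7500 ≤ continuation, so V_u = 4.1279
Node d (S = 16.25): continuation = e^(−0.08)·[0.7221·11.6875 + 0.2779·21.4375] = 13.2897; exercise value = 15.7500 > continuation, so V_d = 15.7500 (exercise)
Node 0 (S = 25): continuation = e^(−0.08)·[0.7221·4.1279 + 0.2779·15.7500] = 6.7915; exercise value = 7.0000 > continuation, so V_0 = 7.0000 (exercise)

$7.00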